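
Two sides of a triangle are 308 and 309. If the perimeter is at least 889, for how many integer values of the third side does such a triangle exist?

Triangle inequality: 1 < x < 617. Perimeter ≥ 889 gives x ≥ 889 − 308 − 309 = 272.
So 272 ≤ x < 617; integers 272 through 616: 345 values.

345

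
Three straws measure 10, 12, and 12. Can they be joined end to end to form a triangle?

Yes

The longest side is 12, and the other two sum to 22.
Since 22 > 12, the triangle inequality holds.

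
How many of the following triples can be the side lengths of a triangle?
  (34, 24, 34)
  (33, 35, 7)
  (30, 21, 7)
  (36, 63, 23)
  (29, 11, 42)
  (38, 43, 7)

3

(24,34,34): 24+34 > 34 → valid
(7,33,35): 7+33 > 35 → valid
(7,21,30): 7+21 ≤ 30 → not valid
(23,36,63): 23+36 ≤ 63 → not valid
(11,29,42): 11+29 ≤ 42 → not valid
(7,38,43): 7+38 > 43 → valid
3 of the 6 triples form a triangle.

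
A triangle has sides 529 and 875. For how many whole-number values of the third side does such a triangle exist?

1057

The third side lies in the open interval (346, 1404).
Integers from 347 to 1403 inclusive: 1403 − 347 + 1 = 1057.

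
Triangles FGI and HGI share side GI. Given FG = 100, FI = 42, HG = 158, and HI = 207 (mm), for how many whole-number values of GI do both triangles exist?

83

From triangle FGI: 58 < GI < 142.
From triangle HGI: 49 < GI < 365.
Intersection: 58 < GI < 142, so integers 59 through 141: 83 values.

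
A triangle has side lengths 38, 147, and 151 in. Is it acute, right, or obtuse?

Compare the square of the longest side to the sum of squares of the other two: 38² + 147² = 23053 > 22801 = 151².

acute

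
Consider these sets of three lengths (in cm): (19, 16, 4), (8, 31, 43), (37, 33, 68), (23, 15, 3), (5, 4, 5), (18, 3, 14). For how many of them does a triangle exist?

3

(4,16,19): 4+16 > 19 → valid
(8,31,43): 8+31 ≤ 43 → not valid
(33,37,68): 33+37 > 68 → valid
(3,15,23): 3+15 ≤ 23 → not valid
(4,5,5): 4+5 > 5 → valid
(3,14,18): 3+14 ≤ 18 → not valid
3 of the 6 triples form a triangle.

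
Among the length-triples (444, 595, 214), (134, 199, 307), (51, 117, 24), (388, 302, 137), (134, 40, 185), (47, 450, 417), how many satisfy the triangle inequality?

(214,444,595): 214+444 > 595 → valid
(134,199,307): 134+199 > 307 → valid
(24,51,117): 24+51 ≤ 117 → not valid
(137,302,388): 137+302 > 388 → valid
(40,134,185): 40+134 ≤ 185 → not valid
(47,417,450): 47+417 > 450 → valid
4 of the 6 triples form a triangle.

4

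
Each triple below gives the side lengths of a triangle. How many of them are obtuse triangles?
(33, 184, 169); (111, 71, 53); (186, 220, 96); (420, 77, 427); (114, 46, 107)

3

(33,184,169): 33²+169² = 29650 < 33856 = 184² → obtuse
(111,71,53): 53²+71² = 7850 < 12321 = 111² → obtuse
(186,220,96): 96²+186² = 43812 < 48400 = 220² → obtuse
(420,77,427): 77²+420² = 182329 = 427² → right
(114,46,107): 46²+107² = 13565 > 12996 = 114² → acute
3 of the 5 are obtuse.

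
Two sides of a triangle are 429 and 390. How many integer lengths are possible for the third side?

The third side lies in the open interval (39, 819).
Integers from 40 to 818 inclusive: 818 − 40 + 1 = 779.

779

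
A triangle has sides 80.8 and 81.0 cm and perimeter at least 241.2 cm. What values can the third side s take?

79.4 ≤ s < 161.8

Triangle inequality alone gives 0.2 < s < 161.8.
The perimeter condition gives s ≥ 241.2 − 80.8 − 81.0 = 79.4.
Intersecting the two: 79.4 ≤ s < 161.8.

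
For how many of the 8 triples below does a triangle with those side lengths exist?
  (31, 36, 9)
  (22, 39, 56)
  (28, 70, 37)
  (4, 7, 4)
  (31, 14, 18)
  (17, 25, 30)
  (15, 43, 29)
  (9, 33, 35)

7

(9,31,36): 9+31 > 36 → valid
(22,39,56): 22+39 > 56 → valid
(28,37,70): 28+37 ≤ 70 → not valid
(4,4,7): 4+4 > 7 → valid
(14,18,31): 14+18 > 31 → valid
(17,25,30): 17+25 > 30 → valid
(15,29,43): 15+29 > 43 → valid
(9,33,35): 9+33 > 35 → valid
7 of the 8 triples form a triangle.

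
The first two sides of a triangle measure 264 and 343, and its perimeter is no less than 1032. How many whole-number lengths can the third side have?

Triangle inequality: 79 < x < 607. Perimeter ≥ 1032 gives x ≥ 1032 − 264 − 343 = 425.
So 425 ≤ x < 607; integers 425 through 606: 182 values.

182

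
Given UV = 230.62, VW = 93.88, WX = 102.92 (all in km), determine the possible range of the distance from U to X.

The maximum is all hops collinear in one direction: 230.62 + 93.88 + 102.92 = 427.42.
The longest hop is 230.62; the others sum to 196.80. Folding the others back against it leaves at least 230.62 − 196.80 = 33.82.

33.82 ≤ UX ≤ 427.42 km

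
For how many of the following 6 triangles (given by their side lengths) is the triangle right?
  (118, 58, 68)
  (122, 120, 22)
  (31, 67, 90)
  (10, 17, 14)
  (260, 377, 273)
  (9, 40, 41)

3

(118,58,68): 58²+68² = 7988 < 13924 = 118² → obtuse
(122,120,22): 22²+120² = 14884 = 122² → right
(31,67,90): 31²+67² = 5450 < 8100 = 90² → obtuse
(10,17,14): 10²+14² = 296 > 289 = 17² → acute
(260,377,273): 260²+273² = 142129 = 377² → right
(9,40,41): 9²+40² = 1681 = 41² → right
3 of the 6 are right.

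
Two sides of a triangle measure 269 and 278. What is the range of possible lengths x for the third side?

9 < x < 547

By the triangle inequality, x must be less than 269 + 278 = 547 and greater than |269 − 278| = 9.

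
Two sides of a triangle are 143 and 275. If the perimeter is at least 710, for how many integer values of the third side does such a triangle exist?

Triangle inequality: 132 < x < 418. Perimeter ≥ 710 gives x ≥ 710 − 143 − 275 = 292.
So 292 ≤ x < 418; integers 292 through 417: 126 values.

126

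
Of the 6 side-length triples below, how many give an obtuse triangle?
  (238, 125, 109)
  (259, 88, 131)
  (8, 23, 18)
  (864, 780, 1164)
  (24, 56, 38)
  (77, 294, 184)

2

(238,125,109): 109+125 ≤ 238, not a triangle
(259,88,131): 88+131 ≤ 259, not a triangle
(8,23,18): 8²+18² = 388 < 529 = 23² → obtuse
(864,780,1164): 780²+864² = 1354896 = 1164² → right
(24,56,38): 24²+38² = 2020 < 3136 = 56² → obtuse
(77,294,184): 77+184 ≤ 294, not a triangle
2 of the 6 are obtuse.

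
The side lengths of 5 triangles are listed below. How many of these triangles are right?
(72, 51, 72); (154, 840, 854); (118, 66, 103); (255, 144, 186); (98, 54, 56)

1

(72,51,72): 51²+72² = 7785 > 5184 = 72² → acute
(154,840,854): 154²+840² = 729316 = 854² → right
(118,66,103): 66²+103² = 14965 > 13924 = 118² → acute
(255,144,186): 144²+186² = 55332 < 65025 = 255² → obtuse
(98,54,56): 54²+56² = 6052 < 9604 = 98² → obtuse
1 of the 5 is right.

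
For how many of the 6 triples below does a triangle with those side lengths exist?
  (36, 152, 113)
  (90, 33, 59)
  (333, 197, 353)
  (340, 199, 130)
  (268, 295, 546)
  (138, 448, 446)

(36,113,152): 36+113 ≤ 152 → not valid
(33,59,90): 33+59 > 90 → valid
(197,333,353): 197+333 > 353 → valid
(130,199,340): 130+199 ≤ 340 → not valid
(268,295,546): 268+295 > 546 → valid
(138,446,448): 138+446 > 448 → valid
4 of the 6 triples form a triangle.

4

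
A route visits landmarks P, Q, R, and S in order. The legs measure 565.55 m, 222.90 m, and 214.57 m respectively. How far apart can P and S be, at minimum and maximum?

128.08 ≤ PS ≤ 1003.02 m

The maximum is all hops collinear in one direction: 565.55 + 222.90 + 214.57 = 1003.02.
The longest hop is 565.55; the others sum to 437.47. Folding the others back against it leaves at least 565.55 − 437.47 = 128.08.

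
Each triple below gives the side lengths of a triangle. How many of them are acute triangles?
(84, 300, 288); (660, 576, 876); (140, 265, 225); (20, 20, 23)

(84,300,288): 84²+288² = 90000 = 300² → right
(660,576,876): 576²+660² = 767376 = 876² → right
(140,265,225): 140²+225² = 70225 = 265² → right
(20,20,23): 20²+20² = 800 > 529 = 23² → acute
1 of the 4 is acute.

1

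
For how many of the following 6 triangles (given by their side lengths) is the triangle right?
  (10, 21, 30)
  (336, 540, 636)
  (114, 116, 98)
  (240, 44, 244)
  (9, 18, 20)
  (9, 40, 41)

(10,21,30): 10²+21² = 541 < 900 = 30² → obtuse
(336,540,636): 336²+540² = 404496 = 636² → right
(114,116,98): 98²+114² = 22600 > 13456 = 116² → acute
(240,44,244): 44²+240² = 59536 = 244² → right
(9,18,20): 9²+18² = 405 > 400 = 20² → acute
(9,40,41): 9²+40² = 1681 = 41² → right
3 of the 6 are right.

3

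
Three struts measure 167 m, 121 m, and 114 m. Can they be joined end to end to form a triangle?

The longest side is 167, and the other two sum to 235.
Since 235 > 167, the triangle inequality holds.

Yes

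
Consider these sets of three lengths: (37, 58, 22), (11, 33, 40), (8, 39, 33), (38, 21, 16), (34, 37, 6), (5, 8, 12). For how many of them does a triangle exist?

5

(22,37,58): 22+37 > 58 → valid
(11,33,40): 11+33 > 40 → valid
(8,33,39): 8+33 > 39 → valid
(16,21,38): 16+21 ≤ 38 → not valid
(6,34,37): 6+34 > 37 → valid
(5,8,12): 5+8 > 12 → valid
5 of the 6 triples form a triangle.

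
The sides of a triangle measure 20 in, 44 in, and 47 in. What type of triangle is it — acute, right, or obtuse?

Compare the square of the longest side to the sum of squares of the other two: 20² + 44² = 2336 > 2209 = 47².

acute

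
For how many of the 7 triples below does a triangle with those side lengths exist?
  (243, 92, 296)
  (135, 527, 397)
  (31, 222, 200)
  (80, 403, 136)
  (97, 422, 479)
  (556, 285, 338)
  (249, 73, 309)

(92,243,296): 92+243 > 296 → valid
(135,397,527): 135+397 > 527 → valid
(31,200,222): 31+200 > 222 → valid
(80,136,403): 80+136 ≤ 403 → not valid
(97,422,479): 97+422 > 479 → valid
(285,338,556): 285+338 > 556 → valid
(73,249,309): 73+249 > 309 → valid
6 of the 7 triples form a triangle.

6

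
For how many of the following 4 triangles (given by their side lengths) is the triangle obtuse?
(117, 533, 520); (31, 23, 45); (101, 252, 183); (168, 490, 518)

(117,533,520): 117²+520² = 284089 = 533² → right
(31,23,45): 23²+31² = 1490 < 2025 = 45² → obtuse
(101,252,183): 101²+183² = 43690 < 63504 = 252² → obtuse
(168,490,518): 168²+490² = 268324 = 518² → right
2 of the 4 are obtuse.

2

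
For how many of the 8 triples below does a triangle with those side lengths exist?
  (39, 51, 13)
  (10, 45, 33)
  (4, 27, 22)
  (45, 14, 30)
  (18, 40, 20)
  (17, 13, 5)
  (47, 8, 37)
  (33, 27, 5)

(13,39,51): 13+39 > 51 → valid
(10,33,45): 10+33 ≤ 45 → not valid
(4,22,27): 4+22 ≤ 27 → not valid
(14,30,45): 14+30 ≤ 45 → not valid
(18,20,40): 18+20 ≤ 40 → not valid
(5,13,17): 5+13 > 17 → valid
(8,37,47): 8+37 ≤ 47 → not valid
(5,27,33): 5+27 ≤ 33 → not valid
2 of the 8 triples form a triangle.

2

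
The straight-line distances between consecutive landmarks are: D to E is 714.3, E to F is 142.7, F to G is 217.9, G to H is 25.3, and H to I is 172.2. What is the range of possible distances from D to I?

The maximum is all hops collinear in one direction: 714.3 + 142.7 + 217.9 + 25.3 + 172.2 = 1272.4.
The longest hop is 714.3; the others sum to 558.1. Folding the others back against it leaves at least 714.3 − 558.1 = 156.2.

156.2 ≤ DI ≤ 1272.4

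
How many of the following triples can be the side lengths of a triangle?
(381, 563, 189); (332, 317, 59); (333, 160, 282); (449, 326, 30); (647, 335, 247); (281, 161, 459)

(189,381,563): 189+381 > 563 → valid
(59,317,332): 59+317 > 332 → valid
(160,282,333): 160+282 > 333 → valid
(30,326,449): 30+326 ≤ 449 → not valid
(247,335,647): 247+335 ≤ 647 → not valid
(161,281,459): 161+281 ≤ 459 → not valid
3 of the 6 triples form a triangle.

3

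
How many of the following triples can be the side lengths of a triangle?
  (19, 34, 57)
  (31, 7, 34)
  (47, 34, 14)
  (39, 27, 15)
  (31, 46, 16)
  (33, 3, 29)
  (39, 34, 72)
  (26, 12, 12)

5

(19,34,57): 19+34 ≤ 57 → not valid
(7,31,34): 7+31 > 34 → valid
(14,34,47): 14+34 > 47 → valid
(15,27,39): 15+27 > 39 → valid
(16,31,46): 16+31 > 46 → valid
(3,29,33): 3+29 ≤ 33 → not valid
(34,39,72): 34+39 > 72 → valid
(12,12,26): 12+12 ≤ 26 → not valid
5 of the 8 triples form a triangle.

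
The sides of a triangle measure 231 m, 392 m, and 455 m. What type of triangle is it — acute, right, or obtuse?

right

Compare the square of the longest side to the sum of squares of the other two: 231² + 392² = 207025 = 455².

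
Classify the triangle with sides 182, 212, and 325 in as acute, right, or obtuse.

Compare the square of the longest side to the sum of squares of the other two: 182² + 212² = 78068 < 105625 = 325².

obtuse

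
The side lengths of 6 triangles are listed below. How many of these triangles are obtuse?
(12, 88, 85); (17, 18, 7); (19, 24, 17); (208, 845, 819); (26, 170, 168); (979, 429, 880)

(12,88,85): 12²+85² = 7369 < 7744 = 88² → obtuse
(17,18,7): 7²+17² = 338 > 324 = 18² → acute
(19,24,17): 17²+19² = 650 > 576 = 24² → acute
(208,845,819): 208²+819² = 714025 = 845² → right
(26,170,168): 26²+168² = 28900 = 170² → right
(979,429,880): 429²+880² = 958441 = 979² → right
1 of the 6 is obtuse.

1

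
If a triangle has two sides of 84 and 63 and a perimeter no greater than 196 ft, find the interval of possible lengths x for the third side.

21 < x ≤ 49

Triangle inequality alone gives 21 < x < 147.
The perimeter condition gives x ≤ 196 − 84 − 63 = 49.
Intersecting the two: 21 < x ≤ 49.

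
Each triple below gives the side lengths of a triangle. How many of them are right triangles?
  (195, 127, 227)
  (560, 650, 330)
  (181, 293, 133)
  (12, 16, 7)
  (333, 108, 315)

2

(195,127,227): 127²+195² = 54154 > 51529 = 227² → acute
(560,650,330): 330²+560² = 422500 = 650² → right
(181,293,133): 133²+181² = 50450 < 85849 = 293² → obtuse
(12,16,7): 7²+12² = 193 < 256 = 16² → obtuse
(333,108,315): 108²+315² = 110889 = 333² → right
2 of the 5 are right.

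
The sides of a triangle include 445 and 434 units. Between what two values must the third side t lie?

11 < t < 879

By the triangle inequality, t must be less than 445 + 434 = 879 and greater than |445 − 434| = 11.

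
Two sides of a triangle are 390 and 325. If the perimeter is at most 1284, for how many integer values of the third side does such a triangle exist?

Triangle inequality: 65 < x < 715. Perimeter ≤ 1284 gives x ≤ 1284 − 390 − 325 = 569.
So 65 < x ≤ 569; integers 66 through 569: 504 values.

504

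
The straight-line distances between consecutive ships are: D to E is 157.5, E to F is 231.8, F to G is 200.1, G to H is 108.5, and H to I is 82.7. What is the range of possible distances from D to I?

0 ≤ DI ≤ 780.6

The maximum is all hops collinear in one direction: 157.5 + 231.8 + 200.1 + 108.5 + 82.7 = 780.6.
The longest hop is 231.8; the others sum to 548.8. Since 231.8 ≤ 548.8, the path can fold back on itself completely, so the minimum distance is 0.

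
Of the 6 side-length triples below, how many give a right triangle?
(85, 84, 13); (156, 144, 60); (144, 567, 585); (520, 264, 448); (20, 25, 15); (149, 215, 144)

5

(85,84,13): 13²+84² = 7225 = 85² → right
(156,144,60): 60²+144² = 24336 = 156² → right
(144,567,585): 144²+567² = 342225 = 585² → right
(520,264,448): 264²+448² = 270400 = 520² → right
(20,25,15): 15²+20² = 625 = 25² → right
(149,215,144): 144²+149² = 42937 < 46225 = 215² → obtuse
5 of the 6 are right.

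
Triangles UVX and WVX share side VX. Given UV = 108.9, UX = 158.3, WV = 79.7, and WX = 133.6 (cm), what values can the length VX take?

From triangle UVX: |108.9 − 158.3| < VX < 108.9 + 158.3, i.e. 49.4 < VX < 267.2.
From triangle WVX: 53.9 < VX < 213.3.
Both must hold, so VX lies in the intersection.

53.9 < VX < 213.3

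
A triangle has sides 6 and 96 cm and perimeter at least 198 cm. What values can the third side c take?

Triangle inequality alone gives 90 < c < 102.
The perimeter condition gives c ≥ 198 − 6 − 96 = 96.
Intersecting the two: 96 ≤ c < 102.

96 ≤ c < 102 cm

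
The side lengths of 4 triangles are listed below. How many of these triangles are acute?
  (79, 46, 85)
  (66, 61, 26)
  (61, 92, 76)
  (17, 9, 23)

3

(79,46,85): 46²+79² = 8357 > 7225 = 85² → acute
(66,61,26): 26²+61² = 4397 > 4356 = 66² → acute
(61,92,76): 61²+76² = 9497 > 8464 = 92² → acute
(17,9,23): 9²+17² = 370 < 529 = 23² → obtuse
3 of the 4 are acute.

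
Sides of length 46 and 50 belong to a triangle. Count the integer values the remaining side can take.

91

The third side lies in the open interval (4, 96).
Integers from 5 to 95 inclusive: 95 − 5 + 1 = 91.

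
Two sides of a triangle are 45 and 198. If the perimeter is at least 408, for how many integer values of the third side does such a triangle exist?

Triangle inequality: 153 < x < 243. Perimeter ≥ 408 gives x ≥ 408 − 45 − 198 = 165.
So 165 ≤ x < 243; integers 165 through 242: 78 values.

78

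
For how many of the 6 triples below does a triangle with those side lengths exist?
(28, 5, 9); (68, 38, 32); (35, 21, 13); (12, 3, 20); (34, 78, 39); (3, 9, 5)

(5,9,28): 5+9 ≤ 28 → not valid
(32,38,68): 32+38 > 68 → valid
(13,21,35): 13+21 ≤ 35 → not valid
(3,12,20): 3+12 ≤ 20 → not valid
(34,39,78): 34+39 ≤ 78 → not valid
(3,5,9): 3+5 ≤ 9 → not valid
1 of the 6 triples forms a triangle.

1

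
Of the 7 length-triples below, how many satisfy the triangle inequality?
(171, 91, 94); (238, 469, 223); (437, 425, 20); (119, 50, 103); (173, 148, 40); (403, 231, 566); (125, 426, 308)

(91,94,171): 91+94 > 171 → valid
(223,238,469): 223+238 ≤ 469 → not valid
(20,425,437): 20+425 > 437 → valid
(50,103,119): 50+103 > 119 → valid
(40,148,173): 40+148 > 173 → valid
(231,403,566): 231+403 > 566 → valid
(125,308,426): 125+308 > 426 → valid
6 of the 7 triples form a triangle.

6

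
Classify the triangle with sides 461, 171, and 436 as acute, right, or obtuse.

Compare the square of the longest side to the sum of squares of the other two: 171² + 436² = 219337 > 212521 = 461².

acute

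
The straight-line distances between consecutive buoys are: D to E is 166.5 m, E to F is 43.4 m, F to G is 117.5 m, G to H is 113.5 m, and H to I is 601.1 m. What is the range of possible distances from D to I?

160.2 ≤ DI ≤ 1042.0 m

The maximum is all hops collinear in one direction: 166.5 + 43.4 + 117.5 + 113.5 + 601.1 = 1042.0.
The longest hop is 601.1; the others sum to 440.9. Folding the others back against it leaves at least 601.1 − 440.9 = 160.2.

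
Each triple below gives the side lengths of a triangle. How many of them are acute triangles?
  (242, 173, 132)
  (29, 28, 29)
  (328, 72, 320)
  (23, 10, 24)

2

(242,173,132): 132²+173² = 47353 < 58564 = 242² → obtuse
(29,28,29): 28²+29² = 1625 > 841 = 29² → acute
(328,72,320): 72²+320² = 107584 = 328² → right
(23,10,24): 10²+23² = 629 > 576 = 24² → acute
2 of the 4 are acute.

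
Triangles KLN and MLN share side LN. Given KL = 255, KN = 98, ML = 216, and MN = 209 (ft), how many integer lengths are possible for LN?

From triangle KLN: 157 < LN < 353.
From triangle MLN: 7 < LN < 425.
Intersection: 157 < LN < 353, so integers 158 through 352: 195 values.

195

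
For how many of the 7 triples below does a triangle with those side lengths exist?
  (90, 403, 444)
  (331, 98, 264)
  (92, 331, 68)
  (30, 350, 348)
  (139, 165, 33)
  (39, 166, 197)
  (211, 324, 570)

(90,403,444): 90+403 > 444 → valid
(98,264,331): 98+264 > 331 → valid
(68,92,331): 68+92 ≤ 331 → not valid
(30,348,350): 30+348 > 350 → valid
(33,139,165): 33+139 > 165 → valid
(39,166,197): 39+166 > 197 → valid
(211,324,570): 211+324 ≤ 570 → not valid
5 of the 7 triples form a triangle.

5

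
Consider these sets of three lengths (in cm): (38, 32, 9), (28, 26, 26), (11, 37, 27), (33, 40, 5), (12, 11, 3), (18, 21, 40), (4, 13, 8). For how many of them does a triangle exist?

(9,32,38): 9+32 > 38 → valid
(26,26,28): 26+26 > 28 → valid
(11,27,37): 11+27 > 37 → valid
(5,33,40): 5+33 ≤ 40 → not valid
(3,11,12): 3+11 > 12 → valid
(18,21,40): 18+21 ≤ 40 → not valid
(4,8,13): 4+8 ≤ 13 → not valid
4 of the 7 triples form a triangle.

4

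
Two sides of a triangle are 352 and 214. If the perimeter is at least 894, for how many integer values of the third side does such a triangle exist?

238

Triangle inequality: 138 < x < 566. Perimeter ≥ 894 gives x ≥ 894 − 352 − 214 = 328.
So 328 ≤ x < 566; integers 328 through 565: 238 values.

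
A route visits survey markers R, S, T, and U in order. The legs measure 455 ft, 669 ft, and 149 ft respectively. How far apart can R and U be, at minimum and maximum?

65 ≤ RU ≤ 1273 ft

The maximum is all hops collinear in one direction: 455 + 669 + 149 = 1273.
The longest hop is 669; the others sum to 604. Folding the others back against it leaves at least 669 − 604 = 65.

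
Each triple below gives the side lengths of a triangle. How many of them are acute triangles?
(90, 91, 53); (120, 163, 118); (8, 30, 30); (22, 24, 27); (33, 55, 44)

(90,91,53): 53²+90² = 10909 > 8281 = 91² → acute
(120,163,118): 118²+120² = 28324 > 26569 = 163² → acute
(8,30,30): 8²+30² = 964 > 900 = 30² → acute
(22,24,27): 22²+24² = 1060 > 729 = 27² → acute
(33,55,44): 33²+44² = 3025 = 55² → right
4 of the 5 are acute.

4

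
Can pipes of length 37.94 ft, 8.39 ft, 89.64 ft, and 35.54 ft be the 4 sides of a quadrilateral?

No

For a quadrilateral, each side must be shorter than the sum of the others.
Here the longest side is 89.64, but the remaining 3 sides sum to only 81.87.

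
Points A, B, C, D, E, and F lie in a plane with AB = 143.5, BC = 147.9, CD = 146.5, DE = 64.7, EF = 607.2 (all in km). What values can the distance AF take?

The maximum is all hops collinear in one direction: 143.5 + 147.9 + 146.5 + 64.7 + 607.2 = 1109.8.
The longest hop is 607.2; the others sum to 502.6. Folding the others back against it leaves at least 607.2 − 502.6 = 104.6.

104.6 ≤ AF ≤ 1109.8 km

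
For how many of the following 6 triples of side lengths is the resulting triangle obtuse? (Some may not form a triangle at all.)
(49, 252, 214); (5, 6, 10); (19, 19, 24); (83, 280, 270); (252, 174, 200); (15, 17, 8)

(49,252,214): 49²+214² = 48197 < 63504 = 252² → obtuse
(5,6,10): 5²+6² = 61 < 100 = 10² → obtuse
(19,19,24): 19²+19² = 722 > 576 = 24² → acute
(83,280,270): 83²+270² = 79789 > 78400 = 280² → acute
(252,174,200): 174²+200² = 70276 > 63504 = 252² → acute
(15,17,8): 8²+15² = 289 = 17² → right
2 of the 6 are obtuse.

2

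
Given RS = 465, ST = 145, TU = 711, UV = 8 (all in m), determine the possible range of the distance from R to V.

93 ≤ RV ≤ 1329 m

The maximum is all hops collinear in one direction: 465 + 145 + 711 + 8 = 1329.
The longest hop is 711; the others sum to 618. Folding the others back against it leaves at least 711 − 618 = 93.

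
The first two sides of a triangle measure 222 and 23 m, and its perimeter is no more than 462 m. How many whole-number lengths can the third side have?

Triangle inequality: 199 < x < 245. Perimeter ≤ 462 gives x ≤ 462 − 222 − 23 = 217.
So 199 < x ≤ 217; integers 200 through 217: 18 values.

18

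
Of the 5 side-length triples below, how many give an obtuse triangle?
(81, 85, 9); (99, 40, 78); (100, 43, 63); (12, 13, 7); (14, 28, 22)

(81,85,9): 9²+81² = 6642 < 7225 = 85² → obtuse
(99,40,78): 40²+78² = 7684 < 9801 = 99² → obtuse
(100,43,63): 43²+63² = 5818 < 10000 = 100² → obtuse
(12,13,7): 7²+12² = 193 > 169 = 13² → acute
(14,28,22): 14²+22² = 680 < 784 = 28² → obtuse
4 of the 5 are obtuse.

4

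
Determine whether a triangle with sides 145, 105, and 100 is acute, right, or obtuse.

right

Compare the square of the longest side to the sum of squares of the other two: 100² + 105² = 21025 = 145².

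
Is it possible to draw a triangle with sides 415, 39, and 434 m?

The longest side is 434, and the other two sum to 454.
Since 454 > 434, the triangle inequality holds.

Yes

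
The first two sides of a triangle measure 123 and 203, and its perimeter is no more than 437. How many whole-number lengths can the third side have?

31

Triangle inequality: 80 < x < 326. Perimeter ≤ 437 gives x ≤ 437 − 123 − 203 = 111.
So 80 < x ≤ 111; integers 81 through 111: 31 values.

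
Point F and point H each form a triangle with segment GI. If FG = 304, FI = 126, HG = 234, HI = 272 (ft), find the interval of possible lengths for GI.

178 < GI < 430

From triangle FGI: |304 − 126| < GI < 304 + 126, i.e. 178 < GI < 430.
From triangle HGI: 38 < GI < 506.
Both must hold, so GI lies in the intersection.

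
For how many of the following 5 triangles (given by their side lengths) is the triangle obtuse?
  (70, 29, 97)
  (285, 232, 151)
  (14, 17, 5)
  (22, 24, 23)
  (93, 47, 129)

(70,29,97): 29²+70² = 5741 < 9409 = 97² → obtuse
(285,232,151): 151²+232² = 76625 < 81225 = 285² → obtuse
(14,17,5): 5²+14² = 221 < 289 = 17² → obtuse
(22,24,23): 22²+23² = 1013 > 576 = 24² → acute
(93,47,129): 47²+93² = 10858 < 16641 = 129² → obtuse
4 of the 5 are obtuse.

4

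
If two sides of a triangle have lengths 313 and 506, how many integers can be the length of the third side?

625

The third side lies in the open interval (193, 819).
Integers from 194 to 818 inclusive: 818 − 194 + 1 = 625.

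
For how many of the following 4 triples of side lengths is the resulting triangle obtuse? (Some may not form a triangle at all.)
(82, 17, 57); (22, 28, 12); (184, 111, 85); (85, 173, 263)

2

(82,17,57): 17+57 ≤ 82, not a triangle
(22,28,12): 12²+22² = 628 < 784 = 28² → obtuse
(184,111,85): 85²+111² = 19546 < 33856 = 184² → obtuse
(85,173,263): 85+173 ≤ 263, not a triangle
2 of the 4 are obtuse.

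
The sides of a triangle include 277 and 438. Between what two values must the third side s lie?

By the triangle inequality, s must be less than 277 + 438 = 715 and greater than |277 − 438| = 161.

161 < s < 715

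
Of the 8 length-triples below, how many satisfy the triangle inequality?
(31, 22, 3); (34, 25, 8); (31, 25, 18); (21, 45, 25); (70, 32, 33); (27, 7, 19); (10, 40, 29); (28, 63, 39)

(3,22,31): 3+22 ≤ 31 → not valid
(8,25,34): 8+25 ≤ 34 → not valid
(18,25,31): 18+25 > 31 → valid
(21,25,45): 21+25 > 45 → valid
(32,33,70): 32+33 ≤ 70 → not valid
(7,19,27): 7+19 ≤ 27 → not valid
(10,29,40): 10+29 ≤ 40 → not valid
(28,39,63): 28+39 > 63 → valid
3 of the 8 triples form a triangle.

3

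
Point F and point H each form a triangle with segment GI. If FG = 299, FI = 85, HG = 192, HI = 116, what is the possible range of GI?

214 < GI < 308

From triangle FGI: |299 − 85| < GI < 299 + 85, i.e. 214 < GI < 384.
From triangle HGI: 76 < GI < 308.
Both must hold, so GI lies in the intersection.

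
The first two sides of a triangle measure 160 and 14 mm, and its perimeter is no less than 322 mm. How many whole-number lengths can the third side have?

Triangle inequality: 146 < x < 174. Perimeter ≥ 322 gives x ≥ 322 − 160 − 14 = 148.
So 148 ≤ x < 174; integers 148 through 173: 26 values.

26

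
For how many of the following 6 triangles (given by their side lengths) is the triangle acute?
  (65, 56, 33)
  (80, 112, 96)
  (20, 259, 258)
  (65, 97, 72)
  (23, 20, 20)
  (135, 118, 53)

(65,56,33): 33²+56² = 4225 = 65² → right
(80,112,96): 80²+96² = 15616 > 12544 = 112² → acute
(20,259,258): 20²+258² = 66964 < 67081 = 259² → obtuse
(65,97,72): 65²+72² = 9409 = 97² → right
(23,20,20): 20²+20² = 800 > 529 = 23² → acute
(135,118,53): 53²+118² = 16733 < 18225 = 135² → obtuse
2 of the 6 are acute.

2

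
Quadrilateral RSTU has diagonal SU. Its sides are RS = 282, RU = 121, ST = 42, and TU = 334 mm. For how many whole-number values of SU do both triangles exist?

From triangle RSU: 161 < SU < 403.
From triangle TSU: 292 < SU < 376.
Intersection: 292 < SU < 376, so integers 293 through 375: 83 values.

83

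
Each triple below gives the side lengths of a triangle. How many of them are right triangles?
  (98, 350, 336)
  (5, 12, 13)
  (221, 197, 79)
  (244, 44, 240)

(98,350,336): 98²+336² = 122500 = 350² → right
(5,12,13): 5²+12² = 169 = 13² → right
(221,197,79): 79²+197² = 45050 < 48841 = 221² → obtuse
(244,44,240): 44²+240² = 59536 = 244² → right
3 of the 4 are right.

3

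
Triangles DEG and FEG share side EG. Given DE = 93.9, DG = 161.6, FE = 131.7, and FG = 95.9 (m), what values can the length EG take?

67.7 < EG < 227.6

From triangle DEG: |93.9 − 161.6| < EG < 93.9 + 161.6, i.e. 67.7 < EG < 255.5.
From triangle FEG: 35.8 < EG < 227.6.
Both must hold, so EG lies in the intersection.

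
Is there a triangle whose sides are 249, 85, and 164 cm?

The two shorter sides sum to 249, exactly equal to the longest side 249.
That gives only a degenerate (flat) triangle — the inequality must be strict.

No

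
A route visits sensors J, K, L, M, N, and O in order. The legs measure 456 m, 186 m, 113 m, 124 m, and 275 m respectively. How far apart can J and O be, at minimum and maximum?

0 ≤ JO ≤ 1154 m

The maximum is all hops collinear in one direction: 456 + 186 + 113 + 124 + 275 = 1154.
The longest hop is 456; the others sum to 698. Since 456 ≤ 698, the path can fold back on itself completely, so the minimum distance is 0.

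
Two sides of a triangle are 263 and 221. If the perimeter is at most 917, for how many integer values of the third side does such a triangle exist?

Triangle inequality: 42 < x < 484. Perimeter ≤ 917 gives x ≤ 917 − 263 − 221 = 433.
So 42 < x ≤ 433; integers 43 through 433: 391 values.

391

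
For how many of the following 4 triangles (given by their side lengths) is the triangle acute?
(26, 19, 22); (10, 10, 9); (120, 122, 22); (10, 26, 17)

2

(26,19,22): 19²+22² = 845 > 676 = 26² → acute
(10,10,9): 9²+10² = 181 > 100 = 10² → acute
(120,122,22): 22²+120² = 14884 = 122² → right
(10,26,17): 10²+17² = 389 < 676 = 26² → obtuse
2 of the 4 are acute.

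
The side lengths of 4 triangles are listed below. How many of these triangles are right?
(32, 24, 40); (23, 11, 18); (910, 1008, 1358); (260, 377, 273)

(32,24,40): 24²+32² = 1600 = 40² → right
(23,11,18): 11²+18² = 445 < 529 = 23² → obtuse
(910,1008,1358): 910²+1008² = 1844164 = 1358² → right
(260,377,273): 260²+273² = 142129 = 377² → right
3 of the 4 are right.

3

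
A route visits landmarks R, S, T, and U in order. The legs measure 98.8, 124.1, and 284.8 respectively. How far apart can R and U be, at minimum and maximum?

61.9 ≤ RU ≤ 507.7

The maximum is all hops collinear in one direction: 98.8 + 124.1 + 284.8 = 507.7.
The longest hop is 284.8; the others sum to 222.9. Folding the others back against it leaves at least 284.8 − 222.9 = 61.9.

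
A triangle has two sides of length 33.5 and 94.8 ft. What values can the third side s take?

By the triangle inequality, s must be less than 33.5 + 94.8 = 128.3 and greater than |33.5 − 94.8| = 61.3.

61.3 < s < 128.3 (ft)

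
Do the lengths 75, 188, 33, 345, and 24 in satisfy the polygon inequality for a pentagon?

For a pentagon, each side must be shorter than the sum of the others.
Here the longest side is 345, but the remaining 4 sides sum to only 320.

No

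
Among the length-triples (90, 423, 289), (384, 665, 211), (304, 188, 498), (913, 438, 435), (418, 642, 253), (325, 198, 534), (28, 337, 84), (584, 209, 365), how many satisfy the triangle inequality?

1

(90,289,423): 90+289 ≤ 423 → not valid
(211,384,665): 211+384 ≤ 665 → not valid
(188,304,498): 188+304 ≤ 498 → not valid
(435,438,913): 435+438 ≤ 913 → not valid
(253,418,642): 253+418 > 642 → valid
(198,325,534): 198+325 ≤ 534 → not valid
(28,84,337): 28+84 ≤ 337 → not valid
(209,365,584): 209+365 ≤ 584 → not valid
1 of the 8 triples forms a triangle.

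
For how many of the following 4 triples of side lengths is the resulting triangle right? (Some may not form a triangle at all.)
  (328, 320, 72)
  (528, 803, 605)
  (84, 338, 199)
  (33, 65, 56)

3

(328,320,72): 72²+320² = 107584 = 328² → right
(528,803,605): 528²+605² = 644809 = 803² → right
(84,338,199): 84+199 ≤ 338, not a triangle
(33,65,56): 33²+56² = 4225 = 65² → right
3 of the 4 are right.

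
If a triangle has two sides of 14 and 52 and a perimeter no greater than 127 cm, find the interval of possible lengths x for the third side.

Triangle inequality alone gives 38 < x < 66.
The perimeter condition gives x ≤ 127 − 14 − 52 = 61.
Intersecting the two: 38 < x ≤ 61.

38 < x ≤ 61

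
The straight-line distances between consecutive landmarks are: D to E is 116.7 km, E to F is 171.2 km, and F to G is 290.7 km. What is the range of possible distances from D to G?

2.8 ≤ DG ≤ 578.6 km

The maximum is all hops collinear in one direction: 116.7 + 171.2 + 290.7 = 578.6.
The longest hop is 290.7; the others sum to 287.9. Folding the others back against it leaves at least 290.7 − 287.9 = 2.8.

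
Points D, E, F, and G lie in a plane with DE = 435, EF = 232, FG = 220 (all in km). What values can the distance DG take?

The maximum is all hops collinear in one direction: 435 + 232 + 220 = 887.
The longest hop is 435; the others sum to 452. Since 435 ≤ 452, the path can fold back on itself completely, so the minimum distance is 0.

0 ≤ DG ≤ 887 km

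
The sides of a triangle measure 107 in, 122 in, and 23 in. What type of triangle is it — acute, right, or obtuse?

obtuse

Compare the square of the longest side to the sum of squares of the other two: 23² + 107² = 11978 < 14884 = 122².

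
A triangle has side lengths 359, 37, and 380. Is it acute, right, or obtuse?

Compare the square of the longest side to the sum of squares of the other two: 37² + 359² = 130250 < 144400 = 380².

obtuse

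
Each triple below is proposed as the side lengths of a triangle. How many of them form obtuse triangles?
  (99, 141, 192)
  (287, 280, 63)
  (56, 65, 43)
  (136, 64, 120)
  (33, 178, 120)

1

(99,141,192): 99²+141² = 29682 < 36864 = 192² → obtuse
(287,280,63): 63²+280² = 82369 = 287² → right
(56,65,43): 43²+56² = 4985 > 4225 = 65² → acute
(136,64,120): 64²+120² = 18496 = 136² → right
(33,178,120): 33+120 ≤ 178, not a triangle
1 of the 5 is obtuse.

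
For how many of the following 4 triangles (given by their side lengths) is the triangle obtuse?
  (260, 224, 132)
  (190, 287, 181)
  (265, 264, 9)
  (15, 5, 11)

3

(260,224,132): 132²+224² = 67600 = 260² → right
(190,287,181): 181²+190² = 68861 < 82369 = 287² → obtuse
(265,264,9): 9²+264² = 69777 < 70225 = 265² → obtuse
(15,5,11): 5²+11² = 146 < 225 = 15² → obtuse
3 of the 4 are obtuse.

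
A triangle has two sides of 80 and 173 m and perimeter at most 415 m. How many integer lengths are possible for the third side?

Triangle inequality: 93 < x < 253. Perimeter ≤ 415 gives x ≤ 415 − 80 − 173 = 162.
So 93 < x ≤ 162; integers 94 through 162: 69 values.

69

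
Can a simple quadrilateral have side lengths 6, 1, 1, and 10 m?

No

For a quadrilateral, each side must be shorter than the sum of the others.
Here the longest side is 10, but the remaining 3 sides sum to only 8.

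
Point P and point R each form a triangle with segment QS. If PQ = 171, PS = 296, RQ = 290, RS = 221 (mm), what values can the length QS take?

125 < QS < 467

From triangle PQS: |171 − 296| < QS < 171 + 296, i.e. 125 < QS < 467.
From triangle RQS: 69 < QS < 511.
Both must hold, so QS lies in the intersection.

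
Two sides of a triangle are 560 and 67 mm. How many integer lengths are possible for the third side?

The third side lies in the open interval (493, 627).
Integers from 494 to 626 inclusive: 626 − 494 + 1 = 133.

133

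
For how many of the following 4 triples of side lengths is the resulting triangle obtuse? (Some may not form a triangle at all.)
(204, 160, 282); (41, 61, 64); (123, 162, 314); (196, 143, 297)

(204,160,282): 160²+204² = 67216 < 79524 = 282² → obtuse
(41,61,64): 41²+61² = 5402 > 4096 = 64² → acute
(123,162,314): 123+162 ≤ 314, not a triangle
(196,143,297): 143²+196² = 58865 < 88209 = 297² → obtuse
2 of the 4 are obtuse.

2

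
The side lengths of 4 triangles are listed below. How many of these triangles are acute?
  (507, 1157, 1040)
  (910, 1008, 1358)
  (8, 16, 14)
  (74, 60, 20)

(507,1157,1040): 507²+1040² = 1338649 = 1157² → right
(910,1008,1358): 910²+1008² = 1844164 = 1358² → right
(8,16,14): 8²+14² = 260 > 256 = 16² → acute
(74,60,20): 20²+60² = 4000 < 5476 = 74² → obtuse
1 of the 4 is acute.

1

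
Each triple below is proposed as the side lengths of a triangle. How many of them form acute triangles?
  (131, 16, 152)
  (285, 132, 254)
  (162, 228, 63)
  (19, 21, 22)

2

(131,16,152): 16+131 ≤ 152, not a triangle
(285,132,254): 132²+254² = 81940 > 81225 = 285² → acute
(162,228,63): 63+162 ≤ 228, not a triangle
(19,21,22): 19²+21² = 802 > 484 = 22² → acute
2 of the 4 are acute.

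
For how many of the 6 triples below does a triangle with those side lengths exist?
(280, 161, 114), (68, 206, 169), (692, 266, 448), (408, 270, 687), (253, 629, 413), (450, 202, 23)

3

(114,161,280): 114+161 ≤ 280 → not valid
(68,169,206): 68+169 > 206 → valid
(266,448,692): 266+448 > 692 → valid
(270,408,687): 270+408 ≤ 687 → not valid
(253,413,629): 253+413 > 629 → valid
(23,202,450): 23+202 ≤ 450 → not valid
3 of the 6 triples form a triangle.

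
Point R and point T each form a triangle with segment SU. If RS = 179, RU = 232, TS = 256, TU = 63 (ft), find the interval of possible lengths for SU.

193 < SU < 319

From triangle RSU: |179 − 232| < SU < 179 + 232, i.e. 53 < SU < 411.
From triangle TSU: 193 < SU < 319.
Both must hold, so SU lies in the intersection.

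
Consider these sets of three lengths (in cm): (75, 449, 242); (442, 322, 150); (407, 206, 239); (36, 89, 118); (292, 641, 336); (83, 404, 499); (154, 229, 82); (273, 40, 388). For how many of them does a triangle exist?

4

(75,242,449): 75+242 ≤ 449 → not valid
(150,322,442): 150+322 > 442 → valid
(206,239,407): 206+239 > 407 → valid
(36,89,118): 36+89 > 118 → valid
(292,336,641): 292+336 ≤ 641 → not valid
(83,404,499): 83+404 ≤ 499 → not valid
(82,154,229): 82+154 > 229 → valid
(40,273,388): 40+273 ≤ 388 → not valid
4 of the 8 triples form a triangle.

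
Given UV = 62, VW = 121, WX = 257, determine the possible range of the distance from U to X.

The maximum is all hops collinear in one direction: 62 + 121 + 257 = 440.
The longest hop is 257; the others sum to 183. Folding the others back against it leaves at least 257 − 183 = 74.

74 ≤ UX ≤ 440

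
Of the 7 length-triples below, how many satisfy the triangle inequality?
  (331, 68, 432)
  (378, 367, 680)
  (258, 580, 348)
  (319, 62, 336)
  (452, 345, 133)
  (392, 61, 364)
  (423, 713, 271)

(68,331,432): 68+331 ≤ 432 → not valid
(367,378,680): 367+378 > 680 → valid
(258,348,580): 258+348 > 580 → valid
(62,319,336): 62+319 > 336 → valid
(133,345,452): 133+345 > 452 → valid
(61,364,392): 61+364 > 392 → valid
(271,423,713): 271+423 ≤ 713 → not valid
5 of the 7 triples form a triangle.

5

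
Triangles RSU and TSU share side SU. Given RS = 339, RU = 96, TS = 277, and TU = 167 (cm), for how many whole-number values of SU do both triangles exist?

From triangle RSU: 243 < SU < 435.
From triangle TSU: 110 < SU < 444.
Intersection: 243 < SU < 435, so integers 244 through 434: 191 values.

191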